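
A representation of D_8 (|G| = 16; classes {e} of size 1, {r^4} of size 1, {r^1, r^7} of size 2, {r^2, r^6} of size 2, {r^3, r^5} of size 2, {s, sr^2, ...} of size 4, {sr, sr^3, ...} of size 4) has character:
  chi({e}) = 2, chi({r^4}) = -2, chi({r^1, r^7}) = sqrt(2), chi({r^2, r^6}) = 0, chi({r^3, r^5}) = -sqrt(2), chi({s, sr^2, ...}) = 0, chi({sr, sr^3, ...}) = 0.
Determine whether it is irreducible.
Irreducible: <chi, chi> = 1.

Proof sketch: <chi, chi> = (1/|G|) sum_C |C| * |chi(C)|^2 = (1/16)[1*|2|^2 + 1*|-2|^2 + 2*|sqrt(2)|^2 + 2*|0|^2 + 2*|-sqrt(2)|^2 + 4*|0|^2 + 4*|0|^2]
  = (1/16)[(4) + (4) + (4) + (0) + (4) + (0) + (0)] = 16/16 = 1.
A character is irreducible iff <chi, chi> = 1, so this representation is irreducible.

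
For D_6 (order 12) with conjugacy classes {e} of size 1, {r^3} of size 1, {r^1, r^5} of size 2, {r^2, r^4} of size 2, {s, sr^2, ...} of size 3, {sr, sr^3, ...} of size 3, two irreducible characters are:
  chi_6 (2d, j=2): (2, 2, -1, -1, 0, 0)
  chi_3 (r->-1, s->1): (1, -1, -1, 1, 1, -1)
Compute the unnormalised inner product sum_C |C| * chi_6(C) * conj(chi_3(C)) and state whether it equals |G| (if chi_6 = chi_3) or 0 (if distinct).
Sum = 0; so <chi_6, chi_3> = 0 (distinct irreducibles are orthogonal).

Solution. Compute term by term over conjugacy classes (|C| * chi_6(C) * conj(chi_3(C))):
  1*(2)*conj(1) + 1*(2)*conj(-1) + 2*(-1)*conj(-1) + 2*(-1)*conj(1) + 3*(0)*conj(1) + 3*(0)*conj(-1)
  = (2) + (-2) + (2) + (-2) + (0) + (0)
  = 0.
Dividing by |G| = 12 gives 0/12 = 0, matching the row-orthogonality relation <chi_6, chi_3> = [chi_6 = chi_3].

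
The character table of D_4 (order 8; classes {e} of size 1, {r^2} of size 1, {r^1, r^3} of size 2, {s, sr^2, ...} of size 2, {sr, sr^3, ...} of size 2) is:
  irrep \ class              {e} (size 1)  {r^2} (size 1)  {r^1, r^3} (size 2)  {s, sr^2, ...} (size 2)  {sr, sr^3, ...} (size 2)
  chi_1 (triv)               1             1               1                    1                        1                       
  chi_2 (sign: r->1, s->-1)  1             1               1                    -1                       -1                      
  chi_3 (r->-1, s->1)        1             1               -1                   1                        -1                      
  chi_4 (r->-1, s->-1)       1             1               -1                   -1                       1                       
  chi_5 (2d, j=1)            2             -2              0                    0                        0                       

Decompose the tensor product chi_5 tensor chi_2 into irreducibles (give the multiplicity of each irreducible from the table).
chi_5 tensor chi_2 = chi_5 (all other irreducibles have multiplicity 0).

Justification: The character of a tensor product is the pointwise product (chi_5 * chi_2)(C) = chi_5(C) * chi_2(C):
  {e}: (2)*(1), {r^2}: (-2)*(1), {r^1, r^3}: (0)*(1), {s, sr^2, ...}: (0)*(-1), {sr, sr^3, ...}: (0)*(-1)
so (chi_5 * chi_2) takes values
  {e} -> 2, {r^2} -> -2, {r^1, r^3} -> 0, {s, sr^2, ...} -> 0, {sr, sr^3, ...} -> 0.
Now take the inner product of this character with each irreducible chi from the table, <chi_5*chi_2, chi> = (1/8) sum_C |C| (chi_5*chi_2)(C) conj(chi(C)):
  <chi_5*chi_2, chi_1> = (1/8)[1*(2)*conj(1) + 1*(-2)*conj(1) + 2*(0)*conj(1) + 2*(0)*conj(1) + 2*(0)*conj(1)]
      = (1/8)[(2) + (-2) + (0) + (0) + (0)] = 0/8 = 0
  <chi_5*chi_2, chi_2> = (1/8)[1*(2)*conj(1) + 1*(-2)*conj(1) + 2*(0)*conj(1) + 2*(0)*conj(-1) + 2*(0)*conj(-1)]
      = (1/8)[(2) + (-2) + (0) + (0) + (0)] = 0/8 = 0
  <chi_5*chi_2, chi_3> = (1/8)[1*(2)*conj(1) + 1*(-2)*conj(1) + 2*(0)*conj(-1) + 2*(0)*conj(1) + 2*(0)*conj(-1)]
      = (1/8)[(2) + (-2) + (0) + (0) + (0)] = 0/8 = 0
  <chi_5*chi_2, chi_4> = (1/8)[1*(2)*conj(1) + 1*(-2)*conj(1) + 2*(0)*conj(-1) + 2*(0)*conj(-1) + 2*(0)*conj(1)]
      = (1/8)[(2) + (-2) + (0) + (0) + (0)] = 0/8 = 0
  <chi_5*chi_2, chi_5> = (1/8)[1*(2)*conj(2) + 1*(-2)*conj(-2) + 2*(0)*conj(0) + 2*(0)*conj(0) + 2*(0)*conj(0)]
      = (1/8)[(4) + (4) + (0) + (0) + (0)] = 8/8 = 1
Hence the multiplicities are chi_5: 1. Dimension check: dim(chi_5)*dim(chi_2) = 2*1 = 2 and sum (mult * dim) = 1*2 = 2.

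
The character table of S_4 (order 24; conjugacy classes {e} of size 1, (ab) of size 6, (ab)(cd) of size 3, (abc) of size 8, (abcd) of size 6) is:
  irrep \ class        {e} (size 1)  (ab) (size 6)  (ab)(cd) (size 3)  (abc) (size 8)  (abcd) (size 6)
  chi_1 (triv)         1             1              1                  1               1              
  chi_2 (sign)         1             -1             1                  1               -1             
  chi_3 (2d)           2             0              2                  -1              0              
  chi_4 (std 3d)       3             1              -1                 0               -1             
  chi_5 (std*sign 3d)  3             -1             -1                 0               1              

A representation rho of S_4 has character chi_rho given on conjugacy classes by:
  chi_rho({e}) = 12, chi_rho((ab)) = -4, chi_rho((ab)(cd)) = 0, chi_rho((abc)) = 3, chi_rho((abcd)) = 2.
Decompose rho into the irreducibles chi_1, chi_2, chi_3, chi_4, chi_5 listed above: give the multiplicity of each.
Multiplicities: chi_1: 1, chi_2: 2, chi_3: 0, chi_4: 0, chi_5: 3.

Working: Use <chi_rho, chi> = (1/|G|) sum_C |C| * chi_rho(C) * conj(chi(C)) with |G| = 24 for each irreducible chi in the table:
  <chi_rho, chi_1> = (1/24)[1*(12)*conj(1) + 6*(-4)*conj(1) + 3*(0)*conj(1) + 8*(3)*conj(1) + 6*(2)*conj(1)]
      = (1/24)[(12) + (-24) + (0) + (24) + (12)] = 24/24 = 1
  <chi_rho, chi_2> = (1/24)[1*(12)*conj(1) + 6*(-4)*conj(-1) + 3*(0)*conj(1) + 8*(3)*conj(1) + 6*(2)*conj(-1)]
      = (1/24)[(12) + (24) + (0) + (24) + (-12)] = 48/24 = 2
  <chi_rho, chi_3> = (1/24)[1*(12)*conj(2) + 6*(-4)*conj(0) + 3*(0)*conj(2) + 8*(3)*conj(-1) + 6*(2)*conj(0)]
      = (1/24)[(24) + (0) + (0) + (-24) + (0)] = 0/24 = 0
  <chi_rho, chi_4> = (1/24)[1*(12)*conj(3) + 6*(-4)*conj(1) + 3*(0)*conj(-1) + 8*(3)*conj(0) + 6*(2)*conj(-1)]
      = (1/24)[(36) + (-24) + (0) + (0) + (-12)] = 0/24 = 0
  <chi_rho, chi_5> = (1/24)[1*(12)*conj(3) + 6*(-4)*conj(-1) + 3*(0)*conj(-1) + 8*(3)*conj(0) + 6*(2)*conj(1)]
      = (1/24)[(36) + (24) + (0) + (0) + (12)] = 72/24 = 3
Dimension check: dim(rho) = sum (mult * dim) = 1*1 + 2*1 + 0*2 + 0*3 + 3*3 = 12 = chi_rho(e) = 12.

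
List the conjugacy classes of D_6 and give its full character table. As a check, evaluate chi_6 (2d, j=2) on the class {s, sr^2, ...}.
Conjugacy classes: {e} of size 1, {r^3} of size 1, {r^1, r^5} of size 2, {r^2, r^4} of size 2, {s, sr^2, ...} of size 3, {sr, sr^3, ...} of size 3.
Character table:
  irrep \ class              {e} (size 1)  {r^3} (size 1)  {r^1, r^5} (size 2)  {r^2, r^4} (size 2)  {s, sr^2, ...} (size 3)  {sr, sr^3, ...} (size 3)
  chi_1 (triv)               1             1               1                    1                    1                        1                       
  chi_2 (sign: r->1, s->-1)  1             1               1                    1                    -1                       -1                      
  chi_3 (r->-1, s->1)        1             -1              -1                   1                    1                        -1                      
  chi_4 (r->-1, s->-1)       1             -1              -1                   1                    -1                       1                       
  chi_5 (2d, j=1)            2             -2              1                    -1                   0                        0                       
  chi_6 (2d, j=2)            2             2               -1                   -1                   0                        0                       

Spot check: chi_6 (2d, j=2) on {s, sr^2, ...} = 0.

Solution. D_6 has order 2*6 = 12 with 6 conjugacy classes, hence 6 irreducibles. Sum of squared dims 1 + 1 + 1 + 1 + 4 + 4 = 12 = |G|. Linear characters come from the abelianisation; the 2-dimensional irreps have character r^k -> 2*cos(2*pi*j*k/6), reflections -> 0.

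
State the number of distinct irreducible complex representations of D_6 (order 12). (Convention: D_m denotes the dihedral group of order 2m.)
6

Solution. The number of irreducible complex representations of a finite group equals its number of conjugacy classes. D_6 has 6 conjugacy classes (n/2 + 3 for n even), so D_6 (order 12) has exactly 6 irreducible complex representations.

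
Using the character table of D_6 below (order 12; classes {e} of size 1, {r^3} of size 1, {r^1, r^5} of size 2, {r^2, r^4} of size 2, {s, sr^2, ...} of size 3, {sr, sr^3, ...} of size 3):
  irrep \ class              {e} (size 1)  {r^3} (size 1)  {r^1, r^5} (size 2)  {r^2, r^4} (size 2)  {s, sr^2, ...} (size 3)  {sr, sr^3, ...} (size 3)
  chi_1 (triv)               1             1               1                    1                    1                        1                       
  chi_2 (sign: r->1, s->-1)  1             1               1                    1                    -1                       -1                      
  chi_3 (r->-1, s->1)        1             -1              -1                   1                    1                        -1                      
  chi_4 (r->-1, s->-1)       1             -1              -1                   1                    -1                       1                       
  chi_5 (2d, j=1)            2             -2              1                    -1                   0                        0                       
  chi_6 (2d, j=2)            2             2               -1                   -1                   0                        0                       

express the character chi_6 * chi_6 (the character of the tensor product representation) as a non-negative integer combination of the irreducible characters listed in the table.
chi_6 tensor chi_6 = chi_1 + chi_2 + chi_6 (all other irreducibles have multiplicity 0).

Proof sketch: The character of a tensor product is the pointwise product (chi_6 * chi_6)(C) = chi_6(C) * chi_6(C):
  {e}: (2)*(2), {r^3}: (2)*(2), {r^1, r^5}: (-1)*(-1), {r^2, r^4}: (-1)*(-1), {s, sr^2, ...}: (0)*(0), {sr, sr^3, ...}: (0)*(0)
so (chi_6 * chi_6) takes values
  {e} -> 4, {r^3} -> 4, {r^1, r^5} -> 1, {r^2, r^4} -> 1, {s, sr^2, ...} -> 0, {sr, sr^3, ...} -> 0.
Now take the inner product of this character with each irreducible chi from the table, <chi_6*chi_6, chi> = (1/12) sum_C |C| (chi_6*chi_6)(C) conj(chi(C)):
  <chi_6*chi_6, chi_1> = (1/12)[1*(4)*conj(1) + 1*(4)*conj(1) + 2*(1)*conj(1) + 2*(1)*conj(1) + 3*(0)*conj(1) + 3*(0)*conj(1)]
      = (1/12)[(4) + (4) + (2) + (2) + (0) + (0)] = 12/12 = 1
  <chi_6*chi_6, chi_2> = (1/12)[1*(4)*conj(1) + 1*(4)*conj(1) + 2*(1)*conj(1) + 2*(1)*conj(1) + 3*(0)*conj(-1) + 3*(0)*conj(-1)]
      = (1/12)[(4) + (4) + (2) + (2) + (0) + (0)] = 12/12 = 1
  <chi_6*chi_6, chi_3> = (1/12)[1*(4)*conj(1) + 1*(4)*conj(-1) + 2*(1)*conj(-1) + 2*(1)*conj(1) + 3*(0)*conj(1) + 3*(0)*conj(-1)]
      = (1/12)[(4) + (-4) + (-2) + (2) + (0) + (0)] = 0/12 = 0
  <chi_6*chi_6, chi_4> = (1/12)[1*(4)*conj(1) + 1*(4)*conj(-1) + 2*(1)*conj(-1) + 2*(1)*conj(1) + 3*(0)*conj(-1) + 3*(0)*conj(1)]
      = (1/12)[(4) + (-4) + (-2) + (2) + (0) + (0)] = 0/12 = 0
  <chi_6*chi_6, chi_5> = (1/12)[1*(4)*conj(2) + 1*(4)*conj(-2) + 2*(1)*conj(1) + 2*(1)*conj(-1) + 3*(0)*conj(0) + 3*(0)*conj(0)]
      = (1/12)[(8) + (-8) + (2) + (-2) + (0) + (0)] = 0/12 = 0
  <chi_6*chi_6, chi_6> = (1/12)[1*(4)*conj(2) + 1*(4)*conj(2) + 2*(1)*conj(-1) + 2*(1)*conj(-1) + 3*(0)*conj(0) + 3*(0)*conj(0)]
      = (1/12)[(8) + (8) + (-2) + (-2) + (0) + (0)] = 12/12 = 1
Hence the multiplicities are chi_1: 1, chi_2: 1, chi_6: 1. Dimension check: dim(chi_6)*dim(chi_6) = 2*2 = 4 and sum (mult * dim) = 1*1 + 1*1 + 1*2 = 4.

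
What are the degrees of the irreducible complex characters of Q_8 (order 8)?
Dimensions: 1, 1, 1, 1, 2

Argument: There are 5 irreducibles (= number of conjugacy classes). Their dimensions d_i satisfy sum d_i^2 = |G| = 8: 1 + 1 + 1 + 1 + 4 = 8.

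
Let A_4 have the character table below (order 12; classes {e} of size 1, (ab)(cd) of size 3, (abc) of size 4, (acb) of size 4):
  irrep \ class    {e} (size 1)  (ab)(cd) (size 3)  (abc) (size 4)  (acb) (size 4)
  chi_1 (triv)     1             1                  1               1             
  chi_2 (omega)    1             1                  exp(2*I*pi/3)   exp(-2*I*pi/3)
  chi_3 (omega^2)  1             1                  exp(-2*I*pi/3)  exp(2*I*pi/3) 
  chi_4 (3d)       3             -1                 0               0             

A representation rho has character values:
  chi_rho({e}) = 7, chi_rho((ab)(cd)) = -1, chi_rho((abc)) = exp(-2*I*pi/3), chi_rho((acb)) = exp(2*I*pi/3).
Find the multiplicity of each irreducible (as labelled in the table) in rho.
Multiplicities: chi_1: 0, chi_2: 0, chi_3: 1, chi_4: 2.

Argument: Use <chi_rho, chi> = (1/|G|) sum_C |C| * chi_rho(C) * conj(chi(C)) with |G| = 12 for each irreducible chi in the table:
  <chi_rho, chi_1> = (1/12)[1*(7)*conj(1) + 3*(-1)*conj(1) + 4*(exp(-2*I*pi/3))*conj(1) + 4*(exp(2*I*pi/3))*conj(1)]
      = (1/12)[(7) + (-3) + (4*exp(-2*I*pi/3)) + (4*exp(2*I*pi/3))] = 0/12 = 0
  <chi_rho, chi_2> = (1/12)[1*(7)*conj(1) + 3*(-1)*conj(1) + 4*(exp(-2*I*pi/3))*conj(exp(2*I*pi/3)) + 4*(exp(2*I*pi/3))*conj(exp(-2*I*pi/3))]
      = (1/12)[(7) + (-3) + (4*exp(2*I*pi/3)) + (4*exp(-2*I*pi/3))] = 0/12 = 0
  <chi_rho, chi_3> = (1/12)[1*(7)*conj(1) + 3*(-1)*conj(1) + 4*(exp(-2*I*pi/3))*conj(exp(-2*I*pi/3)) + 4*(exp(2*I*pi/3))*conj(exp(2*I*pi/3))]
      = (1/12)[(7) + (-3) + (4) + (4)] = 12/12 = 1
  <chi_rho, chi_4> = (1/12)[1*(7)*conj(3) + 3*(-1)*conj(-1) + 4*(exp(-2*I*pi/3))*conj(0) + 4*(exp(2*I*pi/3))*conj(0)]
      = (1/12)[(21) + (3) + (0) + (0)] = 24/12 = 2
(Exp terms are combined using exp(i*s)*conj(exp(i*t)) = exp(i*(s-t)), and sums of them are collapsed using the identity that for every m > 1 the m distinct m-th roots of unity sum to 0, e.g. 1 + exp(2*I*pi/3) + exp(-2*I*pi/3) = 0.)
Dimension check: dim(rho) = sum (mult * dim) = 0*1 + 0*1 + 1*1 + 2*3 = 7 = chi_rho(e) = 7.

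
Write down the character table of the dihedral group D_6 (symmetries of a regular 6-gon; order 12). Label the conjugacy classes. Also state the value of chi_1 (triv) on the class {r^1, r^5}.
Conjugacy classes: {e} of size 1, {r^3} of size 1, {r^1, r^5} of size 2, {r^2, r^4} of size 2, {s, sr^2, ...} of size 3, {sr, sr^3, ...} of size 3.
Character table:
  irrep \ class              {e} (size 1)  {r^3} (size 1)  {r^1, r^5} (size 2)  {r^2, r^4} (size 2)  {s, sr^2, ...} (size 3)  {sr, sr^3, ...} (size 3)
  chi_1 (triv)               1             1               1                    1                    1                        1                       
  chi_2 (sign: r->1, s->-1)  1             1               1                    1                    -1                       -1                      
  chi_3 (r->-1, s->1)        1             -1              -1                   1                    1                        -1                      
  chi_4 (r->-1, s->-1)       1             -1              -1                   1                    -1                       1                       
  chi_5 (2d, j=1)            2             -2              1                    -1                   0                        0                       
  chi_6 (2d, j=2)            2             2               -1                   -1                   0                        0                       

Spot check: chi_1 (triv) on {r^1, r^5} = 1.

Justification: D_6 has order 2*6 = 12 with 6 conjugacy classes, hence 6 irreducibles. Sum of squared dims 1 + 1 + 1 + 1 + 4 + 4 = 12 = |G|. Linear characters come from the abelianisation; the 2-dimensional irreps have character r^k -> 2*cos(2*pi*j*k/6), reflections -> 0.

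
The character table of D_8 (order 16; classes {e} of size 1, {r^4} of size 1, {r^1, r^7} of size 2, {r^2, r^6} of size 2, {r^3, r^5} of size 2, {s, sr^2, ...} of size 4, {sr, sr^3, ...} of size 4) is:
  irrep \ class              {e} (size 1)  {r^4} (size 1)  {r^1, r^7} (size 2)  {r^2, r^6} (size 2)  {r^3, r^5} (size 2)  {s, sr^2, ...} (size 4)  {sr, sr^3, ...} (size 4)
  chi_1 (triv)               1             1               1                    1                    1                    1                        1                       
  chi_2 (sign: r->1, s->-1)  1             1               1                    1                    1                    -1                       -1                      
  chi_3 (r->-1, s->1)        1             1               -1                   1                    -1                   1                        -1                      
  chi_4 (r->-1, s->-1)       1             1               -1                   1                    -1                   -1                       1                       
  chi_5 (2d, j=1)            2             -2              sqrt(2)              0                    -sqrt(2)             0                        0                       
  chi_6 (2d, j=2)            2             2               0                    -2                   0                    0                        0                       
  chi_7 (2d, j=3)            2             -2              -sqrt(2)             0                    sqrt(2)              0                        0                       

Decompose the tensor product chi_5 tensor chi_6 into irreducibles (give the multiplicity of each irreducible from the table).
chi_5 tensor chi_6 = chi_5 + chi_7 (all other irreducibles have multiplicity 0).

Proof sketch: The character of a tensor product is the pointwise product (chi_5 * chi_6)(C) = chi_5(C) * chi_6(C):
  {e}: (2)*(2), {r^4}: (-2)*(2), {r^1, r^7}: (sqrt(2))*(0), {r^2, r^6}: (0)*(-2), {r^3, r^5}: (-sqrt(2))*(0), {s, sr^2, ...}: (0)*(0), {sr, sr^3, ...}: (0)*(0)
so (chi_5 * chi_6) takes values
  {e} -> 4, {r^4} -> -4, {r^1, r^7} -> 0, {r^2, r^6} -> 0, {r^3, r^5} -> 0, {s, sr^2, ...} -> 0, {sr, sr^3, ...} -> 0.
Now take the inner product of this character with each irreducible chi from the table, <chi_5*chi_6, chi> = (1/16) sum_C |C| (chi_5*chi_6)(C) conj(chi(C)):
  <chi_5*chi_6, chi_1> = (1/16)[1*(4)*conj(1) + 1*(-4)*conj(1) + 2*(0)*conj(1) + 2*(0)*conj(1) + 2*(0)*conj(1) + 4*(0)*conj(1) + 4*(0)*conj(1)]
      = (1/16)[(4) + (-4) + (0) + (0) + (0) + (0) + (0)] = 0/16 = 0
  <chi_5*chi_6, chi_2> = (1/16)[1*(4)*conj(1) + 1*(-4)*conj(1) + 2*(0)*conj(1) + 2*(0)*conj(1) + 2*(0)*conj(1) + 4*(0)*conj(-1) + 4*(0)*conj(-1)]
      = (1/16)[(4) + (-4) + (0) + (0) + (0) + (0) + (0)] = 0/16 = 0
  <chi_5*chi_6, chi_3> = (1/16)[1*(4)*conj(1) + 1*(-4)*conj(1) + 2*(0)*conj(-1) + 2*(0)*conj(1) + 2*(0)*conj(-1) + 4*(0)*conj(1) + 4*(0)*conj(-1)]
      = (1/16)[(4) + (-4) + (0) + (0) + (0) + (0) + (0)] = 0/16 = 0
  <chi_5*chi_6, chi_4> = (1/16)[1*(4)*conj(1) + 1*(-4)*conj(1) + 2*(0)*conj(-1) + 2*(0)*conj(1) + 2*(0)*conj(-1) + 4*(0)*conj(-1) + 4*(0)*conj(1)]
      = (1/16)[(4) + (-4) + (0) + (0) + (0) + (0) + (0)] = 0/16 = 0
  <chi_5*chi_6, chi_5> = (1/16)[1*(4)*conj(2) + 1*(-4)*conj(-2) + 2*(0)*conj(sqrt(2)) + 2*(0)*conj(0) + 2*(0)*conj(-sqrt(2)) + 4*(0)*conj(0) + 4*(0)*conj(0)]
      = (1/16)[(8) + (8) + (0) + (0) + (0) + (0) + (0)] = 16/16 = 1
  <chi_5*chi_6, chi_6> = (1/16)[1*(4)*conj(2) + 1*(-4)*conj(2) + 2*(0)*conj(0) + 2*(0)*conj(-2) + 2*(0)*conj(0) + 4*(0)*conj(0) + 4*(0)*conj(0)]
      = (1/16)[(8) + (-8) + (0) + (0) + (0) + (0) + (0)] = 0/16 = 0
  <chi_5*chi_6, chi_7> = (1/16)[1*(4)*conj(2) + 1*(-4)*conj(-2) + 2*(0)*conj(-sqrt(2)) + 2*(0)*conj(0) + 2*(0)*conj(sqrt(2)) + 4*(0)*conj(0) + 4*(0)*conj(0)]
      = (1/16)[(8) + (8) + (0) + (0) + (0) + (0) + (0)] = 16/16 = 1
Hence the multiplicities are chi_5: 1, chi_7: 1. Dimension check: dim(chi_5)*dim(chi_6) = 2*2 = 4 and sum (mult * dim) = 1*2 + 1*2 = 4.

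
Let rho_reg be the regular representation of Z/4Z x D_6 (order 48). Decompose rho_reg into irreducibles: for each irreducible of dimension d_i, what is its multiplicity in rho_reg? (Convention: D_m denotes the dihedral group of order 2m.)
Each irreducible V_i of dimension d_i appears with multiplicity d_i, i.e. rho_reg = (direct sum over all irreducibles V_i) d_i V_i. The irreducible dimensions for Z/4Z x D_6 are 1, 1, 1, 1, 1, 1, 1, 1, 1, 1, 1, 1, 1, 1, 1, 1, 2, 2, 2, 2, 2, 2, 2, 2: 16 irreducibles of dimension 1, each with multiplicity 1; 8 irreducibles of dimension 2, each with multiplicity 2. Total dimension 16*1*1 + 8*2*2 = 48 = |G|.

Explanation: General theorem: in the regular representation of a finite group G, each irreducible appears with multiplicity equal to its dimension. Check: dim(rho_reg) = sum d_i^2 = 1 + 1 + 1 + 1 + 1 + 1 + 1 + 1 + 1 + 1 + 1 + 1 + 1 + 1 + 1 + 1 + 4 + 4 + 4 + 4 + 4 + 4 + 4 + 4 = 48 = |G|.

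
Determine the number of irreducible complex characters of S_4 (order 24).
5

Details: The number of irreducible complex representations of a finite group equals its number of conjugacy classes. Conjugacy classes in S_4 correspond to cycle types, i.e. partitions of 4; there are p(4) = 5 of them, so S_4 (order 24) has exactly 5 irreducible complex representations.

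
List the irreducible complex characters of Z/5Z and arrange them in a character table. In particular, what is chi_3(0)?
Character table of Z/5Z (irreps indexed chi_0,...,chi_4 with chi_k(m) = zeta_5^(k*m), zeta_5 = exp(2*pi*i/5)):
  irrep \ class  {0} (size 1)  {1} (size 1)    {2} (size 1)    {3} (size 1)    {4} (size 1)  
  chi_0          1             1               1               1               1             
  chi_1          1             exp(2*I*pi/5)   exp(4*I*pi/5)   exp(-4*I*pi/5)  exp(-2*I*pi/5)
  chi_2          1             exp(4*I*pi/5)   exp(-2*I*pi/5)  exp(2*I*pi/5)   exp(-4*I*pi/5)
  chi_3          1             exp(-4*I*pi/5)  exp(2*I*pi/5)   exp(-2*I*pi/5)  exp(4*I*pi/5) 
  chi_4          1             exp(-2*I*pi/5)  exp(-4*I*pi/5)  exp(4*I*pi/5)   exp(2*I*pi/5) 

Spot check: chi_3(0) = zeta_5^(3*0) = zeta_5^0 = 1.

Solution. Z/5Z is abelian, so all 5 irreducible complex representations are 1-dimensional. They are given by chi_k(m) = zeta_5^(k*m) for k = 0,...,4. Row orthogonality: sum_m chi_k(m) conj(chi_l(m)) = 5 * [k = l].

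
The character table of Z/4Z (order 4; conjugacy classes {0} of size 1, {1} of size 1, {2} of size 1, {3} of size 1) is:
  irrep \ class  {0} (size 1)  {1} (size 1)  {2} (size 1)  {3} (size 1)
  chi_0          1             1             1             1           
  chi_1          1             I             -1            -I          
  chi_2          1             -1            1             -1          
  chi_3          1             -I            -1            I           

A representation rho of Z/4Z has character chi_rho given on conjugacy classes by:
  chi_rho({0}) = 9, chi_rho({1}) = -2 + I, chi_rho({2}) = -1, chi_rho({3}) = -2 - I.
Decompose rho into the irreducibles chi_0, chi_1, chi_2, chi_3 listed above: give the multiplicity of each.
Multiplicities: chi_0: 1, chi_1: 3, chi_2: 3, chi_3: 2.

Justification: Use <chi_rho, chi> = (1/|G|) sum_C |C| * chi_rho(C) * conj(chi(C)) with |G| = 4 for each irreducible chi in the table:
  <chi_rho, chi_0> = (1/4)[1*(9)*conj(1) + 1*(-2 + I)*conj(1) + 1*(-1)*conj(1) + 1*(-2 - I)*conj(1)]
      = (1/4)[(9) + (-2 + I) + (-1) + (-2 - I)] = 4/4 = 1
  <chi_rho, chi_1> = (1/4)[1*(9)*conj(1) + 1*(-2 + I)*conj(I) + 1*(-1)*conj(-1) + 1*(-2 - I)*conj(-I)]
      = (1/4)[(9) + (1 + 2*I) + (1) + (1 - 2*I)] = 12/4 = 3
  <chi_rho, chi_2> = (1/4)[1*(9)*conj(1) + 1*(-2 + I)*conj(-1) + 1*(-1)*conj(1) + 1*(-2 - I)*conj(-1)]
      = (1/4)[(9) + (2 - I) + (-1) + (2 + I)] = 12/4 = 3
  <chi_rho, chi_3> = (1/4)[1*(9)*conj(1) + 1*(-2 + I)*conj(-I) + 1*(-1)*conj(-1) + 1*(-2 - I)*conj(I)]
      = (1/4)[(9) + (-1 - 2*I) + (1) + (-1 + 2*I)] = 8/4 = 2
(Exp terms are combined using exp(i*s)*conj(exp(i*t)) = exp(i*(s-t)), and sums of them are collapsed using the identity that for every m > 1 the m distinct m-th roots of unity sum to 0, e.g. 1 + exp(2*I*pi/3) + exp(-2*I*pi/3) = 0.)
Dimension check: dim(rho) = sum (mult * dim) = 1*1 + 3*1 + 3*1 + 2*1 = 9 = chi_rho(e) = 9.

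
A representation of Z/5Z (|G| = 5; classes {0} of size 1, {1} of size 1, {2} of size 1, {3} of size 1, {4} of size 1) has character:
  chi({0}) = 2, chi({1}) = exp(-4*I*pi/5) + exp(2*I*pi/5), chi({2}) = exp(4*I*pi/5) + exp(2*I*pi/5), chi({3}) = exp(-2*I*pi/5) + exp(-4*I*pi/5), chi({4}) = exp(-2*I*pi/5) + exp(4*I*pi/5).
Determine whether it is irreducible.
Not irreducible (reducible): <chi, chi> = 2 > 1.

Why: <chi, chi> = (1/|G|) sum_C |C| * |chi(C)|^2 = (1/5)[1*|2|^2 + 1*|exp(-4*I*pi/5) + exp(2*I*pi/5)|^2 + 1*|exp(4*I*pi/5) + exp(2*I*pi/5)|^2 + 1*|exp(-2*I*pi/5) + exp(-4*I*pi/5)|^2 + 1*|exp(-2*I*pi/5) + exp(4*I*pi/5)|^2]
  = (1/5)[(4) + (2 + exp(-4*I*pi/5) + exp(4*I*pi/5)) + (2 + exp(-2*I*pi/5) + exp(2*I*pi/5)) + (2 + exp(-2*I*pi/5) + exp(2*I*pi/5)) + (2 + exp(-4*I*pi/5) + exp(4*I*pi/5))] = 10/5 = 2.
(Exp terms are combined using exp(i*s)*conj(exp(i*t)) = exp(i*(s-t)), and sums of them are collapsed using the identity that for every m > 1 the m distinct m-th roots of unity sum to 0, e.g. 1 + exp(2*I*pi/3) + exp(-2*I*pi/3) = 0.)
A character is irreducible iff <chi, chi> = 1, so this representation is reducible.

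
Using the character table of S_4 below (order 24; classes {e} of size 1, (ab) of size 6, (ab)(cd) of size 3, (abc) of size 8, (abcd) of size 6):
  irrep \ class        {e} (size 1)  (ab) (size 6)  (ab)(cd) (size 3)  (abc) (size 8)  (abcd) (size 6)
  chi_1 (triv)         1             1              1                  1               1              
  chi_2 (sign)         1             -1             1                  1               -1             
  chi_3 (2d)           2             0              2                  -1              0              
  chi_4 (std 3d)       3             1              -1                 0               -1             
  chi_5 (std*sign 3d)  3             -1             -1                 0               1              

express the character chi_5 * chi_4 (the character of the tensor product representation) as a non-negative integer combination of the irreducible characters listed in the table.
chi_5 tensor chi_4 = chi_2 + chi_3 + chi_4 + chi_5 (all other irreducibles have multiplicity 0).

Why: The character of a tensor product is the pointwise product (chi_5 * chi_4)(C) = chi_5(C) * chi_4(C):
  {e}: (3)*(3), (ab): (-1)*(1), (ab)(cd): (-1)*(-1), (abc): (0)*(0), (abcd): (1)*(-1)
so (chi_5 * chi_4) takes values
  {e} -> 9, (ab) -> -1, (ab)(cd) -> 1, (abc) -> 0, (abcd) -> -1.
Now take the inner product of this character with each irreducible chi from the table, <chi_5*chi_4, chi> = (1/24) sum_C |C| (chi_5*chi_4)(C) conj(chi(C)):
  <chi_5*chi_4, chi_1> = (1/24)[1*(9)*conj(1) + 6*(-1)*conj(1) + 3*(1)*conj(1) + 8*(0)*conj(1) + 6*(-1)*conj(1)]
      = (1/24)[(9) + (-6) + (3) + (0) + (-6)] = 0/24 = 0
  <chi_5*chi_4, chi_2> = (1/24)[1*(9)*conj(1) + 6*(-1)*conj(-1) + 3*(1)*conj(1) + 8*(0)*conj(1) + 6*(-1)*conj(-1)]
      = (1/24)[(9) + (6) + (3) + (0) + (6)] = 24/24 = 1
  <chi_5*chi_4, chi_3> = (1/24)[1*(9)*conj(2) + 6*(-1)*conj(0) + 3*(1)*conj(2) + 8*(0)*conj(-1) + 6*(-1)*conj(0)]
      = (1/24)[(18) + (0) + (6) + (0) + (0)] = 24/24 = 1
  <chi_5*chi_4, chi_4> = (1/24)[1*(9)*conj(3) + 6*(-1)*conj(1) + 3*(1)*conj(-1) + 8*(0)*conj(0) + 6*(-1)*conj(-1)]
      = (1/24)[(27) + (-6) + (-3) + (0) + (6)] = 24/24 = 1
  <chi_5*chi_4, chi_5> = (1/24)[1*(9)*conj(3) + 6*(-1)*conj(-1) + 3*(1)*conj(-1) + 8*(0)*conj(0) + 6*(-1)*conj(1)]
      = (1/24)[(27) + (6) + (-3) + (0) + (-6)] = 24/24 = 1
Hence the multiplicities are chi_2: 1, chi_3: 1, chi_4: 1, chi_5: 1. Dimension check: dim(chi_5)*dim(chi_4) = 3*3 = 9 and sum (mult * dim) = 1*1 + 1*2 + 1*3 + 1*3 = 9.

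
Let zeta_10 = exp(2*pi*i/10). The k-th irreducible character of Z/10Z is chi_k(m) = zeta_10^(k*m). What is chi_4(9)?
chi_4(9) = zeta_10^36 = exp(-4*I*pi/5)

Argument: chi_4(9) = zeta_10^(4*9) = zeta_10^36. Since zeta_10^10 = 1, this equals zeta_10^6 = exp(2*pi*i*6/10) = exp(-4*I*pi/5).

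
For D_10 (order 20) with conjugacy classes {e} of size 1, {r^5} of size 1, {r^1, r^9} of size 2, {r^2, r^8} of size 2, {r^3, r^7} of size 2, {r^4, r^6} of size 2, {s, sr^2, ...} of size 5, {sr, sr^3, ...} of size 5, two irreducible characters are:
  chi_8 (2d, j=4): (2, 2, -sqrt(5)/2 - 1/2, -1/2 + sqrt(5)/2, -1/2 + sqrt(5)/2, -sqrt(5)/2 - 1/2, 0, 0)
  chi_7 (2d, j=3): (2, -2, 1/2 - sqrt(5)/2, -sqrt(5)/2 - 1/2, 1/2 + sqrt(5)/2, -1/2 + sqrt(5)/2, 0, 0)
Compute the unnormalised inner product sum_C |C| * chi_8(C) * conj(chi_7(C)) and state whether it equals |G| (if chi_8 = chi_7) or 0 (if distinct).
Sum = 0; so <chi_8, chi_7> = 0 (distinct irreducibles are orthogonal).

Proof sketch: Compute term by term over conjugacy classes (|C| * chi_8(C) * conj(chi_7(C))):
  1*(2)*conj(2) + 1*(2)*conj(-2) + 2*(-sqrt(5)/2 - 1/2)*conj(1/2 - sqrt(5)/2) + 2*(-1/2 + sqrt(5)/2)*conj(-sqrt(5)/2 - 1/2) + 2*(-1/2 + sqrt(5)/2)*conj(1/2 + sqrt(5)/2) + 2*(-sqrt(5)/2 - 1/2)*conj(-1/2 + sqrt(5)/2) + 5*(0)*conj(0) + 5*(0)*conj(0)
  = (4) + (-4) + (2) + (-2) + (2) + (-2) + (0) + (0)
  = 0.
Dividing by |G| = 20 gives 0/20 = 0, matching the row-orthogonality relation <chi_8, chi_7> = [chi_8 = chi_7].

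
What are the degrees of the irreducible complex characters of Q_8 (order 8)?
Dimensions: 1, 1, 1, 1, 2

Solution. There are 5 irreducibles (= number of conjugacy classes). Their dimensions d_i satisfy sum d_i^2 = |G| = 8: 1 + 1 + 1 + 1 + 4 = 8.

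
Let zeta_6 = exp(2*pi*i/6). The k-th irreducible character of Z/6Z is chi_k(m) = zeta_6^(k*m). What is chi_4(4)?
chi_4(4) = zeta_6^16 = exp(-2*I*pi/3)

Proof sketch: chi_4(4) = zeta_6^(4*4) = zeta_6^16. Since zeta_6^6 = 1, this equals zeta_6^4 = exp(2*pi*i*4/6) = exp(-2*I*pi/3).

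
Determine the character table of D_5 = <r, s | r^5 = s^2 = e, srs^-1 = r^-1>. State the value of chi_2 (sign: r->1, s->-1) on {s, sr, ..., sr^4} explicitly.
Conjugacy classes: {e} of size 1, {r^1, r^4} of size 2, {r^2, r^3} of size 2, {s, sr, ..., sr^4} of size 5.
Character table:
  irrep \ class              {e} (size 1)  {r^1, r^4} (size 2)  {r^2, r^3} (size 2)  {s, sr, ..., sr^4} (size 5)
  chi_1 (triv)               1             1                    1                    1                          
  chi_2 (sign: r->1, s->-1)  1             1                    1                    -1                         
  chi_3 (2d, j=1)            2             -1/2 + sqrt(5)/2     -sqrt(5)/2 - 1/2     0                          
  chi_4 (2d, j=2)            2             -sqrt(5)/2 - 1/2     -1/2 + sqrt(5)/2     0                          

Spot check: chi_2 (sign: r->1, s->-1) on {s, sr, ..., sr^4} = -1.

Working: D_5 has order 2*5 = 10 with 4 conjugacy classes, hence 4 irreducibles. Sum of squared dims 1 + 1 + 4 + 4 = 10 = |G|. Linear characters come from the abelianisation; the 2-dimensional irreps have character r^k -> 2*cos(2*pi*j*k/5), reflections -> 0.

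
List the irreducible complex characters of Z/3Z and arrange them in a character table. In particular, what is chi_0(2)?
Character table of Z/3Z (irreps indexed chi_0,...,chi_2 with chi_k(m) = zeta_3^(k*m), zeta_3 = exp(2*pi*i/3)):
  irrep \ class  {0} (size 1)  {1} (size 1)    {2} (size 1)  
  chi_0          1             1               1             
  chi_1          1             exp(2*I*pi/3)   exp(-2*I*pi/3)
  chi_2          1             exp(-2*I*pi/3)  exp(2*I*pi/3) 

Spot check: chi_0(2) = zeta_3^(0*2) = zeta_3^0 = 1.

Details: Z/3Z is abelian, so all 3 irreducible complex representations are 1-dimensional. They are given by chi_k(m) = zeta_3^(k*m) for k = 0,...,2. Row orthogonality: sum_m chi_k(m) conj(chi_l(m)) = 3 * [k = l].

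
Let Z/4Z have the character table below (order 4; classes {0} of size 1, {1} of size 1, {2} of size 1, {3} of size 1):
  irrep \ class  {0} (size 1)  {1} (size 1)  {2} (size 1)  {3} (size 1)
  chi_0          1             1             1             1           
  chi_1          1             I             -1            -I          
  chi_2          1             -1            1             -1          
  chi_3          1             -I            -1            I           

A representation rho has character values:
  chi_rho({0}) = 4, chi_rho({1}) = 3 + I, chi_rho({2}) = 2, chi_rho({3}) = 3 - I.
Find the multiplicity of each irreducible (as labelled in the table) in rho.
Multiplicities: chi_0: 3, chi_1: 1, chi_2: 0, chi_3: 0.

Justification: Use <chi_rho, chi> = (1/|G|) sum_C |C| * chi_rho(C) * conj(chi(C)) with |G| = 4 for each irreducible chi in the table:
  <chi_rho, chi_0> = (1/4)[1*(4)*conj(1) + 1*(3 + I)*conj(1) + 1*(2)*conj(1) + 1*(3 - I)*conj(1)]
      = (1/4)[(4) + (3 + I) + (2) + (3 - I)] = 12/4 = 3
  <chi_rho, chi_1> = (1/4)[1*(4)*conj(1) + 1*(3 + I)*conj(I) + 1*(2)*conj(-1) + 1*(3 - I)*conj(-I)]
      = (1/4)[(4) + (1 - 3*I) + (-2) + (1 + 3*I)] = 4/4 = 1
  <chi_rho, chi_2> = (1/4)[1*(4)*conj(1) + 1*(3 + I)*conj(-1) + 1*(2)*conj(1) + 1*(3 - I)*conj(-1)]
      = (1/4)[(4) + (-3 - I) + (2) + (-3 + I)] = 0/4 = 0
  <chi_rho, chi_3> = (1/4)[1*(4)*conj(1) + 1*(3 + I)*conj(-I) + 1*(2)*conj(-1) + 1*(3 - I)*conj(I)]
      = (1/4)[(4) + (-1 + 3*I) + (-2) + (-1 - 3*I)] = 0/4 = 0
(Exp terms are combined using exp(i*s)*conj(exp(i*t)) = exp(i*(s-t)), and sums of them are collapsed using the identity that for every m > 1 the m distinct m-th roots of unity sum to 0, e.g. 1 + exp(2*I*pi/3) + exp(-2*I*pi/3) = 0.)
Dimension check: dim(rho) = sum (mult * dim) = 3*1 + 1*1 + 0*1 + 0*1 = 4 = chi_rho(e) = 4.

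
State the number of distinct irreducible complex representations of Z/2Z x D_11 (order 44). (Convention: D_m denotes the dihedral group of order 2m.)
14

The number of irreducible complex representations of a finite group equals its number of conjugacy classes. For a direct product, #classes(G x H) = #classes(G) * #classes(H). Z/2Z has 2 classes (abelian), D_11 has 7 classes, so 2 * 7 = 14, so Z/2Z x D_11 (order 44) has exactly 14 irreducible complex representations.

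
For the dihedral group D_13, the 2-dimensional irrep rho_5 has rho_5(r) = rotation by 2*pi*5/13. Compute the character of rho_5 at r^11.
chi_{rho_5}(r^11) = 2*cos(2*pi*5*11/13) = 2*cos(110*pi/13)

Derivation: rho_5(r^11) is rotation by angle 2*pi*5*11/13, whose trace is 2*cos(2*pi*5*11/13) = 2*cos(110*pi/13).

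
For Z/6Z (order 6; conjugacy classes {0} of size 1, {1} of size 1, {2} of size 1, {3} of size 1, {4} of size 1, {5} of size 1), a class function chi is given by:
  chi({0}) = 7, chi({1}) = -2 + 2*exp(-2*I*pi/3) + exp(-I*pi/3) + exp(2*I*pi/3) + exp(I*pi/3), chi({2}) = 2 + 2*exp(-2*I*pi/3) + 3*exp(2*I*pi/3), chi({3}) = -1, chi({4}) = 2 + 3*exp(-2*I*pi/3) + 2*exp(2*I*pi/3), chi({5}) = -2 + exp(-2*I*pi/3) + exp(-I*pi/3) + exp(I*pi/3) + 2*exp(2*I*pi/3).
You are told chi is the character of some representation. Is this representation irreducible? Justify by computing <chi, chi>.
Not irreducible (reducible): <chi, chi> = 11 > 1.

Argument: <chi, chi> = (1/|G|) sum_C |C| * |chi(C)|^2 = (1/6)[1*|7|^2 + 1*|-2 + 2*exp(-2*I*pi/3) + exp(-I*pi/3) + exp(2*I*pi/3) + exp(I*pi/3)|^2 + 1*|2 + 2*exp(-2*I*pi/3) + 3*exp(2*I*pi/3)|^2 + 1*|-1|^2 + 1*|2 + 3*exp(-2*I*pi/3) + 2*exp(2*I*pi/3)|^2 + 1*|-2 + exp(-2*I*pi/3) + exp(-I*pi/3) + exp(I*pi/3) + 2*exp(2*I*pi/3)|^2]
  = (1/6)[(49) + (7) + (1) + (1) + (1) + (7)] = 66/6 = 11.
(Exp terms are combined using exp(i*s)*conj(exp(i*t)) = exp(i*(s-t)), and sums of them are collapsed using the identity that for every m > 1 the m distinct m-th roots of unity sum to 0, e.g. 1 + exp(2*I*pi/3) + exp(-2*I*pi/3) = 0.)
A character is irreducible iff <chi, chi> = 1, so this representation is reducible.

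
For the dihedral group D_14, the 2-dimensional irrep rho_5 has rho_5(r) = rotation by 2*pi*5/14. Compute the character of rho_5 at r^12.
chi_{rho_5}(r^12) = 2*cos(2*pi*5*12/14) = -2*cos(3*pi/7)

Explanation: rho_5(r^12) is rotation by angle 2*pi*5*12/14, whose trace is 2*cos(2*pi*5*12/14) = -2*cos(3*pi/7).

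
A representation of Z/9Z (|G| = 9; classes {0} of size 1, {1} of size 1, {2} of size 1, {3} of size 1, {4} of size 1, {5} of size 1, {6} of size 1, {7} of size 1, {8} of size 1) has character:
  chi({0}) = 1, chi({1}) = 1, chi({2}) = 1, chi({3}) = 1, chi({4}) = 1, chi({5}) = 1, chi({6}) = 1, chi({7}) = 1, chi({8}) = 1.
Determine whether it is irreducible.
Irreducible: <chi, chi> = 1.

Solution. <chi, chi> = (1/|G|) sum_C |C| * |chi(C)|^2 = (1/9)[1*|1|^2 + 1*|1|^2 + 1*|1|^2 + 1*|1|^2 + 1*|1|^2 + 1*|1|^2 + 1*|1|^2 + 1*|1|^2 + 1*|1|^2]
  = (1/9)[(1) + (1) + (1) + (1) + (1) + (1) + (1) + (1) + (1)] = 9/9 = 1.
(Exp terms are combined using exp(i*s)*conj(exp(i*t)) = exp(i*(s-t)), and sums of them are collapsed using the identity that for every m > 1 the m distinct m-th roots of unity sum to 0, e.g. 1 + exp(2*I*pi/3) + exp(-2*I*pi/3) = 0.)
A character is irreducible iff <chi, chi> = 1, so this representation is irreducible.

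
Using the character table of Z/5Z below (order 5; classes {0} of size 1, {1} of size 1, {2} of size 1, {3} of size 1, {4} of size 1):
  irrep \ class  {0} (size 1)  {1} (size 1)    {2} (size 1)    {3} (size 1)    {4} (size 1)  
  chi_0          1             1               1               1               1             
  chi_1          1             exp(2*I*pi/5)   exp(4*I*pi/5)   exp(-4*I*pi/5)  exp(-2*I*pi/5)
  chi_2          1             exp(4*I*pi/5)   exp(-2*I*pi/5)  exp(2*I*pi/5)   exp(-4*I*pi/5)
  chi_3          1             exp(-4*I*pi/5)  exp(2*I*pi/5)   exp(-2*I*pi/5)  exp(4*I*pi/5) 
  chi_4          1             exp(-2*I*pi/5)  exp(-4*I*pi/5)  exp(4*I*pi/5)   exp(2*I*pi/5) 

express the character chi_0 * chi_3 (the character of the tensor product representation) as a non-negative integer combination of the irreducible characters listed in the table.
chi_0 tensor chi_3 = chi_3 (all other irreducibles have multiplicity 0).

Details: The character of a tensor product is the pointwise product (chi_0 * chi_3)(C) = chi_0(C) * chi_3(C):
  {0}: (1)*(1), {1}: (1)*(exp(-4*I*pi/5)), {2}: (1)*(exp(2*I*pi/5)), {3}: (1)*(exp(-2*I*pi/5)), {4}: (1)*(exp(4*I*pi/5))
so (chi_0 * chi_3) takes values
  {0} -> 1, {1} -> exp(-4*I*pi/5), {2} -> exp(2*I*pi/5), {3} -> exp(-2*I*pi/5), {4} -> exp(4*I*pi/5).
Now take the inner product of this character with each irreducible chi from the table, <chi_0*chi_3, chi> = (1/5) sum_C |C| (chi_0*chi_3)(C) conj(chi(C)):
  <chi_0*chi_3, chi_0> = (1/5)[1*(1)*conj(1) + 1*(exp(-4*I*pi/5))*conj(1) + 1*(exp(2*I*pi/5))*conj(1) + 1*(exp(-2*I*pi/5))*conj(1) + 1*(exp(4*I*pi/5))*conj(1)]
      = (1/5)[(1) + (exp(-4*I*pi/5)) + (exp(2*I*pi/5)) + (exp(-2*I*pi/5)) + (exp(4*I*pi/5))] = 0/5 = 0
  <chi_0*chi_3, chi_1> = (1/5)[1*(1)*conj(1) + 1*(exp(-4*I*pi/5))*conj(exp(2*I*pi/5)) + 1*(exp(2*I*pi/5))*conj(exp(4*I*pi/5)) + 1*(exp(-2*I*pi/5))*conj(exp(-4*I*pi/5)) + 1*(exp(4*I*pi/5))*conj(exp(-2*I*pi/5))]
      = (1/5)[(1) + (exp(4*I*pi/5)) + (exp(-2*I*pi/5)) + (exp(2*I*pi/5)) + (exp(-4*I*pi/5))] = 0/5 = 0
  <chi_0*chi_3, chi_2> = (1/5)[1*(1)*conj(1) + 1*(exp(-4*I*pi/5))*conj(exp(4*I*pi/5)) + 1*(exp(2*I*pi/5))*conj(exp(-2*I*pi/5)) + 1*(exp(-2*I*pi/5))*conj(exp(2*I*pi/5)) + 1*(exp(4*I*pi/5))*conj(exp(-4*I*pi/5))]
      = (1/5)[(1) + (exp(2*I*pi/5)) + (exp(4*I*pi/5)) + (exp(-4*I*pi/5)) + (exp(-2*I*pi/5))] = 0/5 = 0
  <chi_0*chi_3, chi_3> = (1/5)[1*(1)*conj(1) + 1*(exp(-4*I*pi/5))*conj(exp(-4*I*pi/5)) + 1*(exp(2*I*pi/5))*conj(exp(2*I*pi/5)) + 1*(exp(-2*I*pi/5))*conj(exp(-2*I*pi/5)) + 1*(exp(4*I*pi/5))*conj(exp(4*I*pi/5))]
      = (1/5)[(1) + (1) + (1) + (1) + (1)] = 5/5 = 1
  <chi_0*chi_3, chi_4> = (1/5)[1*(1)*conj(1) + 1*(exp(-4*I*pi/5))*conj(exp(-2*I*pi/5)) + 1*(exp(2*I*pi/5))*conj(exp(-4*I*pi/5)) + 1*(exp(-2*I*pi/5))*conj(exp(4*I*pi/5)) + 1*(exp(4*I*pi/5))*conj(exp(2*I*pi/5))]
      = (1/5)[(1) + (exp(-2*I*pi/5)) + (exp(-4*I*pi/5)) + (exp(4*I*pi/5)) + (exp(2*I*pi/5))] = 0/5 = 0
(Exp terms are combined using exp(i*s)*conj(exp(i*t)) = exp(i*(s-t)), and sums of them are collapsed using the identity that for every m > 1 the m distinct m-th roots of unity sum to 0, e.g. 1 + exp(2*I*pi/3) + exp(-2*I*pi/3) = 0.)
Hence the multiplicities are chi_3: 1. Dimension check: dim(chi_0)*dim(chi_3) = 1*1 = 1 and sum (mult * dim) = 1*1 = 1.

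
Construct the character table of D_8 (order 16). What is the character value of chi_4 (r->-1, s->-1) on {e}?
Conjugacy classes: {e} of size 1, {r^4} of size 1, {r^1, r^7} of size 2, {r^2, r^6} of size 2, {r^3, r^5} of size 2, {s, sr^2, ...} of size 4, {sr, sr^3, ...} of size 4.
Character table:
  irrep \ class              {e} (size 1)  {r^4} (size 1)  {r^1, r^7} (size 2)  {r^2, r^6} (size 2)  {r^3, r^5} (size 2)  {s, sr^2, ...} (size 4)  {sr, sr^3, ...} (size 4)
  chi_1 (triv)               1             1               1                    1                    1                    1                        1                       
  chi_2 (sign: r->1, s->-1)  1             1               1                    1                    1                    -1                       -1                      
  chi_3 (r->-1, s->1)        1             1               -1                   1                    -1                   1                        -1                      
  chi_4 (r->-1, s->-1)       1             1               -1                   1                    -1                   -1                       1                       
  chi_5 (2d, j=1)            2             -2              sqrt(2)              0                    -sqrt(2)             0                        0                       
  chi_6 (2d, j=2)            2             2               0                    -2                   0                    0                        0                       
  chi_7 (2d, j=3)            2             -2              -sqrt(2)             0                    sqrt(2)              0                        0                       

Spot check: chi_4 (r->-1, s->-1) on {e} = 1.

Solution. D_8 has order 2*8 = 16 with 7 conjugacy classes, hence 7 irreducibles. Sum of squared dims 1 + 1 + 1 + 1 + 4 + 4 + 4 = 16 = |G|. Linear characters come from the abelianisation; the 2-dimensional irreps have character r^k -> 2*cos(2*pi*j*k/8), reflections -> 0.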